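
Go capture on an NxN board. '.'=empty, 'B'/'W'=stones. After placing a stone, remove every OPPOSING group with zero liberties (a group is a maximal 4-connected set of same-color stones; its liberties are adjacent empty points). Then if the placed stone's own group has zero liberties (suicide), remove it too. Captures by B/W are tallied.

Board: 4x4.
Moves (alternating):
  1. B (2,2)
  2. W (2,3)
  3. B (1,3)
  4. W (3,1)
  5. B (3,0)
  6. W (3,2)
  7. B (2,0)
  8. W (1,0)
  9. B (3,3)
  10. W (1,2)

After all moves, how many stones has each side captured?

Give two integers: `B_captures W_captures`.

Move 1: B@(2,2) -> caps B=0 W=0
Move 2: W@(2,3) -> caps B=0 W=0
Move 3: B@(1,3) -> caps B=0 W=0
Move 4: W@(3,1) -> caps B=0 W=0
Move 5: B@(3,0) -> caps B=0 W=0
Move 6: W@(3,2) -> caps B=0 W=0
Move 7: B@(2,0) -> caps B=0 W=0
Move 8: W@(1,0) -> caps B=0 W=0
Move 9: B@(3,3) -> caps B=1 W=0
Move 10: W@(1,2) -> caps B=1 W=0

Answer: 1 0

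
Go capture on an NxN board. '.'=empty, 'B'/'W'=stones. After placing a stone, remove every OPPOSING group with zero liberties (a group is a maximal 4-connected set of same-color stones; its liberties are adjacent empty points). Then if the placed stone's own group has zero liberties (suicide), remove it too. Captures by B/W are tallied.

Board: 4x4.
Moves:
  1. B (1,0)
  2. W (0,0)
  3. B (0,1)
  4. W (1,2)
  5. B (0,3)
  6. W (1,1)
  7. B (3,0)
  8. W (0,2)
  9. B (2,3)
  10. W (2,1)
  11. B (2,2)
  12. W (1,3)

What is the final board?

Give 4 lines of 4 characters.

Answer: .BW.
BWWW
.WBB
B...

Derivation:
Move 1: B@(1,0) -> caps B=0 W=0
Move 2: W@(0,0) -> caps B=0 W=0
Move 3: B@(0,1) -> caps B=1 W=0
Move 4: W@(1,2) -> caps B=1 W=0
Move 5: B@(0,3) -> caps B=1 W=0
Move 6: W@(1,1) -> caps B=1 W=0
Move 7: B@(3,0) -> caps B=1 W=0
Move 8: W@(0,2) -> caps B=1 W=0
Move 9: B@(2,3) -> caps B=1 W=0
Move 10: W@(2,1) -> caps B=1 W=0
Move 11: B@(2,2) -> caps B=1 W=0
Move 12: W@(1,3) -> caps B=1 W=1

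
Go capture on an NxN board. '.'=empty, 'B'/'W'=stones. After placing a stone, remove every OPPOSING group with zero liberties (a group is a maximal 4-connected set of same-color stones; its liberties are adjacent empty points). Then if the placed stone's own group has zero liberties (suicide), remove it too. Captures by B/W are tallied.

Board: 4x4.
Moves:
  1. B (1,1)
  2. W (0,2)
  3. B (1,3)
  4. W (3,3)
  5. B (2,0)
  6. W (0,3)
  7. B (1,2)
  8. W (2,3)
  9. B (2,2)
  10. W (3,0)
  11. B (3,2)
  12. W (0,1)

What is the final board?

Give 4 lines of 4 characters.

Answer: .WWW
.BBB
B.B.
W.B.

Derivation:
Move 1: B@(1,1) -> caps B=0 W=0
Move 2: W@(0,2) -> caps B=0 W=0
Move 3: B@(1,3) -> caps B=0 W=0
Move 4: W@(3,3) -> caps B=0 W=0
Move 5: B@(2,0) -> caps B=0 W=0
Move 6: W@(0,3) -> caps B=0 W=0
Move 7: B@(1,2) -> caps B=0 W=0
Move 8: W@(2,3) -> caps B=0 W=0
Move 9: B@(2,2) -> caps B=0 W=0
Move 10: W@(3,0) -> caps B=0 W=0
Move 11: B@(3,2) -> caps B=2 W=0
Move 12: W@(0,1) -> caps B=2 W=0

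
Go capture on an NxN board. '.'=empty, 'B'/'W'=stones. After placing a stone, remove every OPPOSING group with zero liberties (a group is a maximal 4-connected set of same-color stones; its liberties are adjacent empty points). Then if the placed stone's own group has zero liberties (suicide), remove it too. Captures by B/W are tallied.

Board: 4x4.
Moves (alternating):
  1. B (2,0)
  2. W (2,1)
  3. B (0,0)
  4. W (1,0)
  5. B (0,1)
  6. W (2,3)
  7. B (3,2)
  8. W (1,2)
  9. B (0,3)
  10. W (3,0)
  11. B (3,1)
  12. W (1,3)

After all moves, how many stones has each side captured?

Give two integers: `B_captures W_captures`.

Answer: 0 1

Derivation:
Move 1: B@(2,0) -> caps B=0 W=0
Move 2: W@(2,1) -> caps B=0 W=0
Move 3: B@(0,0) -> caps B=0 W=0
Move 4: W@(1,0) -> caps B=0 W=0
Move 5: B@(0,1) -> caps B=0 W=0
Move 6: W@(2,3) -> caps B=0 W=0
Move 7: B@(3,2) -> caps B=0 W=0
Move 8: W@(1,2) -> caps B=0 W=0
Move 9: B@(0,3) -> caps B=0 W=0
Move 10: W@(3,0) -> caps B=0 W=1
Move 11: B@(3,1) -> caps B=0 W=1
Move 12: W@(1,3) -> caps B=0 W=1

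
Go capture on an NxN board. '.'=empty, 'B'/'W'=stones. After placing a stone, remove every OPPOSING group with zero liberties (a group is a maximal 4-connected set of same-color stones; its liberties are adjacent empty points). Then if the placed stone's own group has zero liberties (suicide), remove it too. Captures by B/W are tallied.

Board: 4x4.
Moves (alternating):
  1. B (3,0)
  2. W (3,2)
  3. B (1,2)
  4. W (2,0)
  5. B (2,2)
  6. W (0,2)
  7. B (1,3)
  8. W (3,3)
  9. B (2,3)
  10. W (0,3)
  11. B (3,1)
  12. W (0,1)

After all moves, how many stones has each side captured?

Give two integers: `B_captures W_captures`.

Move 1: B@(3,0) -> caps B=0 W=0
Move 2: W@(3,2) -> caps B=0 W=0
Move 3: B@(1,2) -> caps B=0 W=0
Move 4: W@(2,0) -> caps B=0 W=0
Move 5: B@(2,2) -> caps B=0 W=0
Move 6: W@(0,2) -> caps B=0 W=0
Move 7: B@(1,3) -> caps B=0 W=0
Move 8: W@(3,3) -> caps B=0 W=0
Move 9: B@(2,3) -> caps B=0 W=0
Move 10: W@(0,3) -> caps B=0 W=0
Move 11: B@(3,1) -> caps B=2 W=0
Move 12: W@(0,1) -> caps B=2 W=0

Answer: 2 0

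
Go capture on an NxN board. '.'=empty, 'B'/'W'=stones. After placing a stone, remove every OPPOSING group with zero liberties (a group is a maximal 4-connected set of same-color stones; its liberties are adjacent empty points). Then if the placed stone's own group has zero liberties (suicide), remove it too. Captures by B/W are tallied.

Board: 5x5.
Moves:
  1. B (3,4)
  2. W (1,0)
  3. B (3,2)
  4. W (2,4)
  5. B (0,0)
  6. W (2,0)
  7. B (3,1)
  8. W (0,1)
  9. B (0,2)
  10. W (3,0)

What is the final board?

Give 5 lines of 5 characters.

Move 1: B@(3,4) -> caps B=0 W=0
Move 2: W@(1,0) -> caps B=0 W=0
Move 3: B@(3,2) -> caps B=0 W=0
Move 4: W@(2,4) -> caps B=0 W=0
Move 5: B@(0,0) -> caps B=0 W=0
Move 6: W@(2,0) -> caps B=0 W=0
Move 7: B@(3,1) -> caps B=0 W=0
Move 8: W@(0,1) -> caps B=0 W=1
Move 9: B@(0,2) -> caps B=0 W=1
Move 10: W@(3,0) -> caps B=0 W=1

Answer: .WB..
W....
W...W
WBB.B
.....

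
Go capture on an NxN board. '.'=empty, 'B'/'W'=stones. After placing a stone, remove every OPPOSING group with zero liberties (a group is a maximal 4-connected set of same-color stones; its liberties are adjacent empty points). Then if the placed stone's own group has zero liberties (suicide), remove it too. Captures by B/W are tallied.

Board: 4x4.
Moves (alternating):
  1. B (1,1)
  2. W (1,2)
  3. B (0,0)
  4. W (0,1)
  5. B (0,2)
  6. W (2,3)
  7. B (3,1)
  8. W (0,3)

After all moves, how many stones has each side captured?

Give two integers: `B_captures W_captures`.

Answer: 1 0

Derivation:
Move 1: B@(1,1) -> caps B=0 W=0
Move 2: W@(1,2) -> caps B=0 W=0
Move 3: B@(0,0) -> caps B=0 W=0
Move 4: W@(0,1) -> caps B=0 W=0
Move 5: B@(0,2) -> caps B=1 W=0
Move 6: W@(2,3) -> caps B=1 W=0
Move 7: B@(3,1) -> caps B=1 W=0
Move 8: W@(0,3) -> caps B=1 W=0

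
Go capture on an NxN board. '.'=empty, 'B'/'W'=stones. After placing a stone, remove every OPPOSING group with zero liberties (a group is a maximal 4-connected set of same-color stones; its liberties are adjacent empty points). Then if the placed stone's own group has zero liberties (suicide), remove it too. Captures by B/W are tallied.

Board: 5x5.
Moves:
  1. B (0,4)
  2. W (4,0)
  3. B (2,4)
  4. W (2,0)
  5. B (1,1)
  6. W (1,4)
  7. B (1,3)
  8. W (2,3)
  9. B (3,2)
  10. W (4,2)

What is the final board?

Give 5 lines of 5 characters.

Move 1: B@(0,4) -> caps B=0 W=0
Move 2: W@(4,0) -> caps B=0 W=0
Move 3: B@(2,4) -> caps B=0 W=0
Move 4: W@(2,0) -> caps B=0 W=0
Move 5: B@(1,1) -> caps B=0 W=0
Move 6: W@(1,4) -> caps B=0 W=0
Move 7: B@(1,3) -> caps B=1 W=0
Move 8: W@(2,3) -> caps B=1 W=0
Move 9: B@(3,2) -> caps B=1 W=0
Move 10: W@(4,2) -> caps B=1 W=0

Answer: ....B
.B.B.
W..WB
..B..
W.W..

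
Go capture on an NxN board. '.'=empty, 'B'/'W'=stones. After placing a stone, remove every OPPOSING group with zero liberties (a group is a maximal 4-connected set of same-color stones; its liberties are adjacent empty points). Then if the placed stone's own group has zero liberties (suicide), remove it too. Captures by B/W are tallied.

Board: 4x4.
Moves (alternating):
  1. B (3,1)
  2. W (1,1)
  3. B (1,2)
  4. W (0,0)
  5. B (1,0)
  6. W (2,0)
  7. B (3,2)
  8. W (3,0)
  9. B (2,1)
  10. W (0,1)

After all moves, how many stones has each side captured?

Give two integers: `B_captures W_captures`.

Answer: 0 1

Derivation:
Move 1: B@(3,1) -> caps B=0 W=0
Move 2: W@(1,1) -> caps B=0 W=0
Move 3: B@(1,2) -> caps B=0 W=0
Move 4: W@(0,0) -> caps B=0 W=0
Move 5: B@(1,0) -> caps B=0 W=0
Move 6: W@(2,0) -> caps B=0 W=1
Move 7: B@(3,2) -> caps B=0 W=1
Move 8: W@(3,0) -> caps B=0 W=1
Move 9: B@(2,1) -> caps B=0 W=1
Move 10: W@(0,1) -> caps B=0 W=1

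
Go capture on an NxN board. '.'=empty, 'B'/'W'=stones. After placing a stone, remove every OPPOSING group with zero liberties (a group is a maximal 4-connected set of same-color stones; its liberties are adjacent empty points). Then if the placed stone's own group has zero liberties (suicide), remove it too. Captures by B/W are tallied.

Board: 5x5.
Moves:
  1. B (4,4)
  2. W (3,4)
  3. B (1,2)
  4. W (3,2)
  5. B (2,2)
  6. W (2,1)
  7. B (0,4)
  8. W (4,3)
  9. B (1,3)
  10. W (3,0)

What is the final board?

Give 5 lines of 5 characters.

Move 1: B@(4,4) -> caps B=0 W=0
Move 2: W@(3,4) -> caps B=0 W=0
Move 3: B@(1,2) -> caps B=0 W=0
Move 4: W@(3,2) -> caps B=0 W=0
Move 5: B@(2,2) -> caps B=0 W=0
Move 6: W@(2,1) -> caps B=0 W=0
Move 7: B@(0,4) -> caps B=0 W=0
Move 8: W@(4,3) -> caps B=0 W=1
Move 9: B@(1,3) -> caps B=0 W=1
Move 10: W@(3,0) -> caps B=0 W=1

Answer: ....B
..BB.
.WB..
W.W.W
...W.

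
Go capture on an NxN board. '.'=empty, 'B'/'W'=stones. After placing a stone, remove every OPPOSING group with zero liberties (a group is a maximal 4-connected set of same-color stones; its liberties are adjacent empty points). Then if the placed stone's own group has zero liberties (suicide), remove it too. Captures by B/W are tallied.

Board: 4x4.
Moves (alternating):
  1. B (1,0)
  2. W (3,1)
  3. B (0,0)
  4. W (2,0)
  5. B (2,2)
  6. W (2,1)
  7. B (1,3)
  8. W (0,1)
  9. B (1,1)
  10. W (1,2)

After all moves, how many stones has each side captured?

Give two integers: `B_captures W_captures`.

Move 1: B@(1,0) -> caps B=0 W=0
Move 2: W@(3,1) -> caps B=0 W=0
Move 3: B@(0,0) -> caps B=0 W=0
Move 4: W@(2,0) -> caps B=0 W=0
Move 5: B@(2,2) -> caps B=0 W=0
Move 6: W@(2,1) -> caps B=0 W=0
Move 7: B@(1,3) -> caps B=0 W=0
Move 8: W@(0,1) -> caps B=0 W=0
Move 9: B@(1,1) -> caps B=0 W=0
Move 10: W@(1,2) -> caps B=0 W=3

Answer: 0 3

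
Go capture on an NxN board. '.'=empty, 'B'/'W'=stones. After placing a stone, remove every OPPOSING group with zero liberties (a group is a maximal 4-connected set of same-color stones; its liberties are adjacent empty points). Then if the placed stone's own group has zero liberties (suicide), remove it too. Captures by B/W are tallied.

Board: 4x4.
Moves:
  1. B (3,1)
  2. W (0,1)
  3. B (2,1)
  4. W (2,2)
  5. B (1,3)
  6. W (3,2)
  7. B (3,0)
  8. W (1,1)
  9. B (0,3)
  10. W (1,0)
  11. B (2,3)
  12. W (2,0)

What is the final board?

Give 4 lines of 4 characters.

Move 1: B@(3,1) -> caps B=0 W=0
Move 2: W@(0,1) -> caps B=0 W=0
Move 3: B@(2,1) -> caps B=0 W=0
Move 4: W@(2,2) -> caps B=0 W=0
Move 5: B@(1,3) -> caps B=0 W=0
Move 6: W@(3,2) -> caps B=0 W=0
Move 7: B@(3,0) -> caps B=0 W=0
Move 8: W@(1,1) -> caps B=0 W=0
Move 9: B@(0,3) -> caps B=0 W=0
Move 10: W@(1,0) -> caps B=0 W=0
Move 11: B@(2,3) -> caps B=0 W=0
Move 12: W@(2,0) -> caps B=0 W=3

Answer: .W.B
WW.B
W.WB
..W.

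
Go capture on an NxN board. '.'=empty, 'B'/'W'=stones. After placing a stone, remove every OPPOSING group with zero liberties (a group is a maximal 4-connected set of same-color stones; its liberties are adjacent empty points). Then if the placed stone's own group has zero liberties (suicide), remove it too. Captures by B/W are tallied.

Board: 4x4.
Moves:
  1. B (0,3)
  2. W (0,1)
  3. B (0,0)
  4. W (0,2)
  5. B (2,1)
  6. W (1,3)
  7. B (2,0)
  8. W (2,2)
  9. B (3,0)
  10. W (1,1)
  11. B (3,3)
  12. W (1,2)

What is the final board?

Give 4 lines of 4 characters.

Answer: BWW.
.WWW
BBW.
B..B

Derivation:
Move 1: B@(0,3) -> caps B=0 W=0
Move 2: W@(0,1) -> caps B=0 W=0
Move 3: B@(0,0) -> caps B=0 W=0
Move 4: W@(0,2) -> caps B=0 W=0
Move 5: B@(2,1) -> caps B=0 W=0
Move 6: W@(1,3) -> caps B=0 W=1
Move 7: B@(2,0) -> caps B=0 W=1
Move 8: W@(2,2) -> caps B=0 W=1
Move 9: B@(3,0) -> caps B=0 W=1
Move 10: W@(1,1) -> caps B=0 W=1
Move 11: B@(3,3) -> caps B=0 W=1
Move 12: W@(1,2) -> caps B=0 W=1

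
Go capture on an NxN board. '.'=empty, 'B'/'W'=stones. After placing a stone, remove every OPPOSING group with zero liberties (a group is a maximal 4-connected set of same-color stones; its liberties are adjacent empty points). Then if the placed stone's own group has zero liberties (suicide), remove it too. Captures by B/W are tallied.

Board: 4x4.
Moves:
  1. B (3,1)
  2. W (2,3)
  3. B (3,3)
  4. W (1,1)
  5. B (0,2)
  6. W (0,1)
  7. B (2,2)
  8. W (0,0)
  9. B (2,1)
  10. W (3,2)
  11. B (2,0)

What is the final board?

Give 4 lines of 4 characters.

Answer: WWB.
.W..
BBBW
.BW.

Derivation:
Move 1: B@(3,1) -> caps B=0 W=0
Move 2: W@(2,3) -> caps B=0 W=0
Move 3: B@(3,3) -> caps B=0 W=0
Move 4: W@(1,1) -> caps B=0 W=0
Move 5: B@(0,2) -> caps B=0 W=0
Move 6: W@(0,1) -> caps B=0 W=0
Move 7: B@(2,2) -> caps B=0 W=0
Move 8: W@(0,0) -> caps B=0 W=0
Move 9: B@(2,1) -> caps B=0 W=0
Move 10: W@(3,2) -> caps B=0 W=1
Move 11: B@(2,0) -> caps B=0 W=1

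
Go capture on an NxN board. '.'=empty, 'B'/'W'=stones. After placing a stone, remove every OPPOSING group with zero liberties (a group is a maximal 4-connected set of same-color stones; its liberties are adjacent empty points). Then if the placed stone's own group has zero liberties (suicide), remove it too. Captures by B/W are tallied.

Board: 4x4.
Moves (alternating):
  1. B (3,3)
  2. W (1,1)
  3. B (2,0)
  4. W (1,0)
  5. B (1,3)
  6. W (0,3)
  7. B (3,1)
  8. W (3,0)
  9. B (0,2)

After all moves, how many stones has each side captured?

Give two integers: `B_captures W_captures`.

Answer: 1 0

Derivation:
Move 1: B@(3,3) -> caps B=0 W=0
Move 2: W@(1,1) -> caps B=0 W=0
Move 3: B@(2,0) -> caps B=0 W=0
Move 4: W@(1,0) -> caps B=0 W=0
Move 5: B@(1,3) -> caps B=0 W=0
Move 6: W@(0,3) -> caps B=0 W=0
Move 7: B@(3,1) -> caps B=0 W=0
Move 8: W@(3,0) -> caps B=0 W=0
Move 9: B@(0,2) -> caps B=1 W=0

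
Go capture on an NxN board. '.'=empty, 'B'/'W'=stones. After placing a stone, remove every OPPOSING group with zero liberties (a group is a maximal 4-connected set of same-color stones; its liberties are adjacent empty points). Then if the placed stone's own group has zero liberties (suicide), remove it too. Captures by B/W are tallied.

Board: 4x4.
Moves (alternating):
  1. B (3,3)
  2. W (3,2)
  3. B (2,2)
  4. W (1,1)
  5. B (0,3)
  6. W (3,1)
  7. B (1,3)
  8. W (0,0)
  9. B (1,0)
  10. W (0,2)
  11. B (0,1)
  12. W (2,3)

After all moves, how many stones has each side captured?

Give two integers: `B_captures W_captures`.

Move 1: B@(3,3) -> caps B=0 W=0
Move 2: W@(3,2) -> caps B=0 W=0
Move 3: B@(2,2) -> caps B=0 W=0
Move 4: W@(1,1) -> caps B=0 W=0
Move 5: B@(0,3) -> caps B=0 W=0
Move 6: W@(3,1) -> caps B=0 W=0
Move 7: B@(1,3) -> caps B=0 W=0
Move 8: W@(0,0) -> caps B=0 W=0
Move 9: B@(1,0) -> caps B=0 W=0
Move 10: W@(0,2) -> caps B=0 W=0
Move 11: B@(0,1) -> caps B=1 W=0
Move 12: W@(2,3) -> caps B=1 W=1

Answer: 1 1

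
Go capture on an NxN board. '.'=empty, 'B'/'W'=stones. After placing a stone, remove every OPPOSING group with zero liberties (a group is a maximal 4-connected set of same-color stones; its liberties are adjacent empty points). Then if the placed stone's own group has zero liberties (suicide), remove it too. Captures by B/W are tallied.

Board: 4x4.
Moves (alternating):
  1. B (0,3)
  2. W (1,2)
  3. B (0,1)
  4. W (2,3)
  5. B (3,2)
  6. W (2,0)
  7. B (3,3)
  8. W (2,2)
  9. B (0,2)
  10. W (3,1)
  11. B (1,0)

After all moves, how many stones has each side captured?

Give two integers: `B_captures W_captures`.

Answer: 0 2

Derivation:
Move 1: B@(0,3) -> caps B=0 W=0
Move 2: W@(1,2) -> caps B=0 W=0
Move 3: B@(0,1) -> caps B=0 W=0
Move 4: W@(2,3) -> caps B=0 W=0
Move 5: B@(3,2) -> caps B=0 W=0
Move 6: W@(2,0) -> caps B=0 W=0
Move 7: B@(3,3) -> caps B=0 W=0
Move 8: W@(2,2) -> caps B=0 W=0
Move 9: B@(0,2) -> caps B=0 W=0
Move 10: W@(3,1) -> caps B=0 W=2
Move 11: B@(1,0) -> caps B=0 W=2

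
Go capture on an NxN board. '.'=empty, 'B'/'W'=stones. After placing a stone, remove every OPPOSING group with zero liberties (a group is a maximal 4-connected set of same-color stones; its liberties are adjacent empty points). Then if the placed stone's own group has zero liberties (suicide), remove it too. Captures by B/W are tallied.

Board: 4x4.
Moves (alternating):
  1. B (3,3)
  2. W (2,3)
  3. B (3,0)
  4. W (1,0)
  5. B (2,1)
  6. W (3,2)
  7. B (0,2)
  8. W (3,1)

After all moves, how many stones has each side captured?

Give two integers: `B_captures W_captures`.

Answer: 0 1

Derivation:
Move 1: B@(3,3) -> caps B=0 W=0
Move 2: W@(2,3) -> caps B=0 W=0
Move 3: B@(3,0) -> caps B=0 W=0
Move 4: W@(1,0) -> caps B=0 W=0
Move 5: B@(2,1) -> caps B=0 W=0
Move 6: W@(3,2) -> caps B=0 W=1
Move 7: B@(0,2) -> caps B=0 W=1
Move 8: W@(3,1) -> caps B=0 W=1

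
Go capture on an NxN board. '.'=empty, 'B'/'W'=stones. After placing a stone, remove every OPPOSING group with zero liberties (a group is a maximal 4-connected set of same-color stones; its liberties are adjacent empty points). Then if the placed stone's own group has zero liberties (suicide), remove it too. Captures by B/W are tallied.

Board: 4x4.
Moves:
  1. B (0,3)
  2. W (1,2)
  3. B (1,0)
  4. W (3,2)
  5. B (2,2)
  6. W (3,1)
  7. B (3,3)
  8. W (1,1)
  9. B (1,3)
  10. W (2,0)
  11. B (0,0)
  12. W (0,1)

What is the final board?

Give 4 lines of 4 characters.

Answer: .W.B
.WWB
W.B.
.WWB

Derivation:
Move 1: B@(0,3) -> caps B=0 W=0
Move 2: W@(1,2) -> caps B=0 W=0
Move 3: B@(1,0) -> caps B=0 W=0
Move 4: W@(3,2) -> caps B=0 W=0
Move 5: B@(2,2) -> caps B=0 W=0
Move 6: W@(3,1) -> caps B=0 W=0
Move 7: B@(3,3) -> caps B=0 W=0
Move 8: W@(1,1) -> caps B=0 W=0
Move 9: B@(1,3) -> caps B=0 W=0
Move 10: W@(2,0) -> caps B=0 W=0
Move 11: B@(0,0) -> caps B=0 W=0
Move 12: W@(0,1) -> caps B=0 W=2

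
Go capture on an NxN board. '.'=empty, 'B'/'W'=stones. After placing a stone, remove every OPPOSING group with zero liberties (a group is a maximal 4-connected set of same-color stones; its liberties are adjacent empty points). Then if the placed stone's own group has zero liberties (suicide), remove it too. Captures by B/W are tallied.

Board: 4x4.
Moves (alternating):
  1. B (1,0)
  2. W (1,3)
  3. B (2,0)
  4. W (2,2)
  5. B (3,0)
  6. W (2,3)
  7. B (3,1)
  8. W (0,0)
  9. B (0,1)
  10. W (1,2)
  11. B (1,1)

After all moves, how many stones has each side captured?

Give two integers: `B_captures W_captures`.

Move 1: B@(1,0) -> caps B=0 W=0
Move 2: W@(1,3) -> caps B=0 W=0
Move 3: B@(2,0) -> caps B=0 W=0
Move 4: W@(2,2) -> caps B=0 W=0
Move 5: B@(3,0) -> caps B=0 W=0
Move 6: W@(2,3) -> caps B=0 W=0
Move 7: B@(3,1) -> caps B=0 W=0
Move 8: W@(0,0) -> caps B=0 W=0
Move 9: B@(0,1) -> caps B=1 W=0
Move 10: W@(1,2) -> caps B=1 W=0
Move 11: B@(1,1) -> caps B=1 W=0

Answer: 1 0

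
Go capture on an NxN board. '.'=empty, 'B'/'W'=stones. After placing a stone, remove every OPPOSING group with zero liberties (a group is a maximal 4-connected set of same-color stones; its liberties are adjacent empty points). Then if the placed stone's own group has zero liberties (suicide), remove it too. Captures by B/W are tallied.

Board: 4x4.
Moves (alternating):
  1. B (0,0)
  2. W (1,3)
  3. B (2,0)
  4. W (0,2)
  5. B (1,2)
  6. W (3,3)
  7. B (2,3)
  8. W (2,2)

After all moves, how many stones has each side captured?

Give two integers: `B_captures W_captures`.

Move 1: B@(0,0) -> caps B=0 W=0
Move 2: W@(1,3) -> caps B=0 W=0
Move 3: B@(2,0) -> caps B=0 W=0
Move 4: W@(0,2) -> caps B=0 W=0
Move 5: B@(1,2) -> caps B=0 W=0
Move 6: W@(3,3) -> caps B=0 W=0
Move 7: B@(2,3) -> caps B=0 W=0
Move 8: W@(2,2) -> caps B=0 W=1

Answer: 0 1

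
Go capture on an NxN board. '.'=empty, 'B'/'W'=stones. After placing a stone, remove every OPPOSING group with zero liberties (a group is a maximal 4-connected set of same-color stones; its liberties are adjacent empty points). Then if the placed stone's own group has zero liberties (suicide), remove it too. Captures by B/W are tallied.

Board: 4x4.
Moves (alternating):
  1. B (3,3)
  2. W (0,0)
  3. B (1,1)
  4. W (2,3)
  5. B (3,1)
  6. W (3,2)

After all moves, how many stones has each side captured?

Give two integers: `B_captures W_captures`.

Move 1: B@(3,3) -> caps B=0 W=0
Move 2: W@(0,0) -> caps B=0 W=0
Move 3: B@(1,1) -> caps B=0 W=0
Move 4: W@(2,3) -> caps B=0 W=0
Move 5: B@(3,1) -> caps B=0 W=0
Move 6: W@(3,2) -> caps B=0 W=1

Answer: 0 1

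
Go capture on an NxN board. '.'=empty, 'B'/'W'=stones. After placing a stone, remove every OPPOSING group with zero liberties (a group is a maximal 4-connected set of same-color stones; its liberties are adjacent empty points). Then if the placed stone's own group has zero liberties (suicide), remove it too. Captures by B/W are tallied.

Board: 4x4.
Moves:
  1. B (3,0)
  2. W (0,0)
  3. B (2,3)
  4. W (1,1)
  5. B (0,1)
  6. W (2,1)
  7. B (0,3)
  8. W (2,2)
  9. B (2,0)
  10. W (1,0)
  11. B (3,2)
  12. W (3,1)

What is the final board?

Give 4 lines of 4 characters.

Answer: WB.B
WW..
.WWB
.WB.

Derivation:
Move 1: B@(3,0) -> caps B=0 W=0
Move 2: W@(0,0) -> caps B=0 W=0
Move 3: B@(2,3) -> caps B=0 W=0
Move 4: W@(1,1) -> caps B=0 W=0
Move 5: B@(0,1) -> caps B=0 W=0
Move 6: W@(2,1) -> caps B=0 W=0
Move 7: B@(0,3) -> caps B=0 W=0
Move 8: W@(2,2) -> caps B=0 W=0
Move 9: B@(2,0) -> caps B=0 W=0
Move 10: W@(1,0) -> caps B=0 W=0
Move 11: B@(3,2) -> caps B=0 W=0
Move 12: W@(3,1) -> caps B=0 W=2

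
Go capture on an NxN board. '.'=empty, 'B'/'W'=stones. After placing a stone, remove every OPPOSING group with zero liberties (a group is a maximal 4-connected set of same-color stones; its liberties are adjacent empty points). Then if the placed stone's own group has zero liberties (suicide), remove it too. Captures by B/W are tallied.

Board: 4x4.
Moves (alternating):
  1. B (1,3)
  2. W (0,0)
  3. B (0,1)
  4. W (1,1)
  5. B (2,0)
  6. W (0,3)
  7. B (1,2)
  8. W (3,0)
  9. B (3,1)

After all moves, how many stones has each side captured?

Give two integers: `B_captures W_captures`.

Answer: 1 0

Derivation:
Move 1: B@(1,3) -> caps B=0 W=0
Move 2: W@(0,0) -> caps B=0 W=0
Move 3: B@(0,1) -> caps B=0 W=0
Move 4: W@(1,1) -> caps B=0 W=0
Move 5: B@(2,0) -> caps B=0 W=0
Move 6: W@(0,3) -> caps B=0 W=0
Move 7: B@(1,2) -> caps B=0 W=0
Move 8: W@(3,0) -> caps B=0 W=0
Move 9: B@(3,1) -> caps B=1 W=0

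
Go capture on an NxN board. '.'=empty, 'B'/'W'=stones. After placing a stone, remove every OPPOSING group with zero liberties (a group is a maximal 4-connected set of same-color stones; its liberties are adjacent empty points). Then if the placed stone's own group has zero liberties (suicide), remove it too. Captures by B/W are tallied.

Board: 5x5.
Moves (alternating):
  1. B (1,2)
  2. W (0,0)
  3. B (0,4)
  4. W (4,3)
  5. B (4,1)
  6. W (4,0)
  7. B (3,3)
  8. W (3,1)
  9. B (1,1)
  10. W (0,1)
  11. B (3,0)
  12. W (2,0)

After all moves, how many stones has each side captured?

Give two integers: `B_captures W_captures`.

Move 1: B@(1,2) -> caps B=0 W=0
Move 2: W@(0,0) -> caps B=0 W=0
Move 3: B@(0,4) -> caps B=0 W=0
Move 4: W@(4,3) -> caps B=0 W=0
Move 5: B@(4,1) -> caps B=0 W=0
Move 6: W@(4,0) -> caps B=0 W=0
Move 7: B@(3,3) -> caps B=0 W=0
Move 8: W@(3,1) -> caps B=0 W=0
Move 9: B@(1,1) -> caps B=0 W=0
Move 10: W@(0,1) -> caps B=0 W=0
Move 11: B@(3,0) -> caps B=1 W=0
Move 12: W@(2,0) -> caps B=1 W=0

Answer: 1 0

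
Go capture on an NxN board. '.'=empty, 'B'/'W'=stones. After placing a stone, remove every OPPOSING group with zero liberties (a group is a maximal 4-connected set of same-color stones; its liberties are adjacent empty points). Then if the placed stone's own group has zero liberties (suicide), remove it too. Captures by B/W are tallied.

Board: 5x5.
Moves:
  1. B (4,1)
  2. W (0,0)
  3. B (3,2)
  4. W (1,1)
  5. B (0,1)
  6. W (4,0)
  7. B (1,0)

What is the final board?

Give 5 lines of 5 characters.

Answer: .B...
BW...
.....
..B..
WB...

Derivation:
Move 1: B@(4,1) -> caps B=0 W=0
Move 2: W@(0,0) -> caps B=0 W=0
Move 3: B@(3,2) -> caps B=0 W=0
Move 4: W@(1,1) -> caps B=0 W=0
Move 5: B@(0,1) -> caps B=0 W=0
Move 6: W@(4,0) -> caps B=0 W=0
Move 7: B@(1,0) -> caps B=1 W=0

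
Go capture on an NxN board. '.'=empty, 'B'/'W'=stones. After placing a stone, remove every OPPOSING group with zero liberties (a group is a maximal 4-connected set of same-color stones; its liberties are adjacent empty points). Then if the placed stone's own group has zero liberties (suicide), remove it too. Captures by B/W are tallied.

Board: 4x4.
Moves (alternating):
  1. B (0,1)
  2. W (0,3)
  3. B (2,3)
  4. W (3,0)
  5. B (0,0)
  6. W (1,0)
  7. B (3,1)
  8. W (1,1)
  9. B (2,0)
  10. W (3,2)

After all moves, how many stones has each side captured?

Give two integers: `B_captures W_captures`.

Answer: 1 0

Derivation:
Move 1: B@(0,1) -> caps B=0 W=0
Move 2: W@(0,3) -> caps B=0 W=0
Move 3: B@(2,3) -> caps B=0 W=0
Move 4: W@(3,0) -> caps B=0 W=0
Move 5: B@(0,0) -> caps B=0 W=0
Move 6: W@(1,0) -> caps B=0 W=0
Move 7: B@(3,1) -> caps B=0 W=0
Move 8: W@(1,1) -> caps B=0 W=0
Move 9: B@(2,0) -> caps B=1 W=0
Move 10: W@(3,2) -> caps B=1 W=0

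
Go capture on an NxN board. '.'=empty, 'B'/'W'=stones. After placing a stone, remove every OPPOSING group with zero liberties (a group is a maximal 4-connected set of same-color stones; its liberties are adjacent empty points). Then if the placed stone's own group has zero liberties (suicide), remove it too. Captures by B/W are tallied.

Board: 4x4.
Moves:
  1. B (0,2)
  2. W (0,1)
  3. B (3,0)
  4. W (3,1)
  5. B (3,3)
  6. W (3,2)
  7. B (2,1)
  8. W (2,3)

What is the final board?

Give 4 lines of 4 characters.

Move 1: B@(0,2) -> caps B=0 W=0
Move 2: W@(0,1) -> caps B=0 W=0
Move 3: B@(3,0) -> caps B=0 W=0
Move 4: W@(3,1) -> caps B=0 W=0
Move 5: B@(3,3) -> caps B=0 W=0
Move 6: W@(3,2) -> caps B=0 W=0
Move 7: B@(2,1) -> caps B=0 W=0
Move 8: W@(2,3) -> caps B=0 W=1

Answer: .WB.
....
.B.W
BWW.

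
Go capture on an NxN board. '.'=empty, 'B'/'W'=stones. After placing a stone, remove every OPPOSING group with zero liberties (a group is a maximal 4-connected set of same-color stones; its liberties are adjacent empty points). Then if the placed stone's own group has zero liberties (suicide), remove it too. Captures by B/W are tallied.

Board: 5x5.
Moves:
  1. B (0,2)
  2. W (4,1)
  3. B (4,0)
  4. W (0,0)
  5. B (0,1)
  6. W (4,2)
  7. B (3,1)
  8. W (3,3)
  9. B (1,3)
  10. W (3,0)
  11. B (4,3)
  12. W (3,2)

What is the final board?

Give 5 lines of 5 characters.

Move 1: B@(0,2) -> caps B=0 W=0
Move 2: W@(4,1) -> caps B=0 W=0
Move 3: B@(4,0) -> caps B=0 W=0
Move 4: W@(0,0) -> caps B=0 W=0
Move 5: B@(0,1) -> caps B=0 W=0
Move 6: W@(4,2) -> caps B=0 W=0
Move 7: B@(3,1) -> caps B=0 W=0
Move 8: W@(3,3) -> caps B=0 W=0
Move 9: B@(1,3) -> caps B=0 W=0
Move 10: W@(3,0) -> caps B=0 W=1
Move 11: B@(4,3) -> caps B=0 W=1
Move 12: W@(3,2) -> caps B=0 W=1

Answer: WBB..
...B.
.....
WBWW.
.WWB.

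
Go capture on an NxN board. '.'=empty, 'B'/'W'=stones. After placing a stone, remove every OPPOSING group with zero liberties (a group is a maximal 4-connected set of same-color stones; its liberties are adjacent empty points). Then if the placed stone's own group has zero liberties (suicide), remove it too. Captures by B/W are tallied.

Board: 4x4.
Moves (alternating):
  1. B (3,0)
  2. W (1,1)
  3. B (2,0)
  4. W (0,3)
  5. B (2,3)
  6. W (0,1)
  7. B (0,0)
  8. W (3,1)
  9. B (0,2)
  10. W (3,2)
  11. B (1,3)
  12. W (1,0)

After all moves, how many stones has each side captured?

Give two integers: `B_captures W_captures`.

Move 1: B@(3,0) -> caps B=0 W=0
Move 2: W@(1,1) -> caps B=0 W=0
Move 3: B@(2,0) -> caps B=0 W=0
Move 4: W@(0,3) -> caps B=0 W=0
Move 5: B@(2,3) -> caps B=0 W=0
Move 6: W@(0,1) -> caps B=0 W=0
Move 7: B@(0,0) -> caps B=0 W=0
Move 8: W@(3,1) -> caps B=0 W=0
Move 9: B@(0,2) -> caps B=0 W=0
Move 10: W@(3,2) -> caps B=0 W=0
Move 11: B@(1,3) -> caps B=1 W=0
Move 12: W@(1,0) -> caps B=1 W=1

Answer: 1 1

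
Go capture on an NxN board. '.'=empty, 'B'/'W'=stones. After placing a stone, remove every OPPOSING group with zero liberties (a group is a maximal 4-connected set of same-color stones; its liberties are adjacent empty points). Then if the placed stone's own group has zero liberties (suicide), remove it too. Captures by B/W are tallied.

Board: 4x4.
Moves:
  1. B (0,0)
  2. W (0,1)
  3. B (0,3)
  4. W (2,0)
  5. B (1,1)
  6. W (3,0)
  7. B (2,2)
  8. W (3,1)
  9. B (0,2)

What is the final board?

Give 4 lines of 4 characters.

Answer: B.BB
.B..
W.B.
WW..

Derivation:
Move 1: B@(0,0) -> caps B=0 W=0
Move 2: W@(0,1) -> caps B=0 W=0
Move 3: B@(0,3) -> caps B=0 W=0
Move 4: W@(2,0) -> caps B=0 W=0
Move 5: B@(1,1) -> caps B=0 W=0
Move 6: W@(3,0) -> caps B=0 W=0
Move 7: B@(2,2) -> caps B=0 W=0
Move 8: W@(3,1) -> caps B=0 W=0
Move 9: B@(0,2) -> caps B=1 W=0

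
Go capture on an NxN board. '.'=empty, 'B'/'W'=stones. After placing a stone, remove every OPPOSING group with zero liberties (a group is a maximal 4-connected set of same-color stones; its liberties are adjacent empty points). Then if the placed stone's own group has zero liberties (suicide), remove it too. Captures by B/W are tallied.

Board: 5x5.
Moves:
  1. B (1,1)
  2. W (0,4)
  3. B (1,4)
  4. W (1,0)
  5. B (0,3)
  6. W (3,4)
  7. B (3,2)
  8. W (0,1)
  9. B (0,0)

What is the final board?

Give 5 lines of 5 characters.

Answer: .W.B.
WB..B
.....
..B.W
.....

Derivation:
Move 1: B@(1,1) -> caps B=0 W=0
Move 2: W@(0,4) -> caps B=0 W=0
Move 3: B@(1,4) -> caps B=0 W=0
Move 4: W@(1,0) -> caps B=0 W=0
Move 5: B@(0,3) -> caps B=1 W=0
Move 6: W@(3,4) -> caps B=1 W=0
Move 7: B@(3,2) -> caps B=1 W=0
Move 8: W@(0,1) -> caps B=1 W=0
Move 9: B@(0,0) -> caps B=1 W=0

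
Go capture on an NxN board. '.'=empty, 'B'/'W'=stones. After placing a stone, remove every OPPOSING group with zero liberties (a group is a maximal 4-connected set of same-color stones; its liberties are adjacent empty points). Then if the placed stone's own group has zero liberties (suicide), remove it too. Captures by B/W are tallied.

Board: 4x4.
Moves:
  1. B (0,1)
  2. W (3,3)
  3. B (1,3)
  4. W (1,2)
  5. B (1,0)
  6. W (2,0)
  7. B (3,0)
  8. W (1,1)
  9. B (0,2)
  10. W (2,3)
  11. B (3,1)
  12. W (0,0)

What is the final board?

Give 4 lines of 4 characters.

Move 1: B@(0,1) -> caps B=0 W=0
Move 2: W@(3,3) -> caps B=0 W=0
Move 3: B@(1,3) -> caps B=0 W=0
Move 4: W@(1,2) -> caps B=0 W=0
Move 5: B@(1,0) -> caps B=0 W=0
Move 6: W@(2,0) -> caps B=0 W=0
Move 7: B@(3,0) -> caps B=0 W=0
Move 8: W@(1,1) -> caps B=0 W=0
Move 9: B@(0,2) -> caps B=0 W=0
Move 10: W@(2,3) -> caps B=0 W=0
Move 11: B@(3,1) -> caps B=0 W=0
Move 12: W@(0,0) -> caps B=0 W=1

Answer: WBB.
.WWB
W..W
BB.W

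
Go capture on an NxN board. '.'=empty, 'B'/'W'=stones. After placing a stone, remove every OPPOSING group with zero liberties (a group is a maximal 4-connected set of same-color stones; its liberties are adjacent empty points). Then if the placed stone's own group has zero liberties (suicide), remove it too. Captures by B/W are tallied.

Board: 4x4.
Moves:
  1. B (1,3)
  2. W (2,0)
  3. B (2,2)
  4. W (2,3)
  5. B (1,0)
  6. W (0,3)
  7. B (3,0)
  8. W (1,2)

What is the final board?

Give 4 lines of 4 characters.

Move 1: B@(1,3) -> caps B=0 W=0
Move 2: W@(2,0) -> caps B=0 W=0
Move 3: B@(2,2) -> caps B=0 W=0
Move 4: W@(2,3) -> caps B=0 W=0
Move 5: B@(1,0) -> caps B=0 W=0
Move 6: W@(0,3) -> caps B=0 W=0
Move 7: B@(3,0) -> caps B=0 W=0
Move 8: W@(1,2) -> caps B=0 W=1

Answer: ...W
B.W.
W.BW
B...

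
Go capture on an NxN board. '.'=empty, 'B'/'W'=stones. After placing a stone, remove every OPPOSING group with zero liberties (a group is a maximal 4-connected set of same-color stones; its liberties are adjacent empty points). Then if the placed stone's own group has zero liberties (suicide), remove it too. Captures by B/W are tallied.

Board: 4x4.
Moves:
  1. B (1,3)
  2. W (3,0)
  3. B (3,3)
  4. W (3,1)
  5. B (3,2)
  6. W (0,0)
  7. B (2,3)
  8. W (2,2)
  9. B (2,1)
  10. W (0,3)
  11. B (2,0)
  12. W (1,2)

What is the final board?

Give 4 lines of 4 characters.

Answer: W..W
..WB
BBWB
..BB

Derivation:
Move 1: B@(1,3) -> caps B=0 W=0
Move 2: W@(3,0) -> caps B=0 W=0
Move 3: B@(3,3) -> caps B=0 W=0
Move 4: W@(3,1) -> caps B=0 W=0
Move 5: B@(3,2) -> caps B=0 W=0
Move 6: W@(0,0) -> caps B=0 W=0
Move 7: B@(2,3) -> caps B=0 W=0
Move 8: W@(2,2) -> caps B=0 W=0
Move 9: B@(2,1) -> caps B=0 W=0
Move 10: W@(0,3) -> caps B=0 W=0
Move 11: B@(2,0) -> caps B=2 W=0
Move 12: W@(1,2) -> caps B=2 W=0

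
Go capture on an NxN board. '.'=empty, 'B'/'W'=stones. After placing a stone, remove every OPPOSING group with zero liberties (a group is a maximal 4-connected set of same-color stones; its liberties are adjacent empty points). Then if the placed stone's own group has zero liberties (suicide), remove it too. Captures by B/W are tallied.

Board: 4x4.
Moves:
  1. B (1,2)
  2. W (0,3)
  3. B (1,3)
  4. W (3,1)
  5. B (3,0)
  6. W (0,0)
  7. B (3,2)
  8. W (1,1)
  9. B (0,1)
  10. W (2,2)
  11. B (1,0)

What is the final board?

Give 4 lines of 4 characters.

Answer: .B.W
BWBB
..W.
BWB.

Derivation:
Move 1: B@(1,2) -> caps B=0 W=0
Move 2: W@(0,3) -> caps B=0 W=0
Move 3: B@(1,3) -> caps B=0 W=0
Move 4: W@(3,1) -> caps B=0 W=0
Move 5: B@(3,0) -> caps B=0 W=0
Move 6: W@(0,0) -> caps B=0 W=0
Move 7: B@(3,2) -> caps B=0 W=0
Move 8: W@(1,1) -> caps B=0 W=0
Move 9: B@(0,1) -> caps B=0 W=0
Move 10: W@(2,2) -> caps B=0 W=0
Move 11: B@(1,0) -> caps B=1 W=0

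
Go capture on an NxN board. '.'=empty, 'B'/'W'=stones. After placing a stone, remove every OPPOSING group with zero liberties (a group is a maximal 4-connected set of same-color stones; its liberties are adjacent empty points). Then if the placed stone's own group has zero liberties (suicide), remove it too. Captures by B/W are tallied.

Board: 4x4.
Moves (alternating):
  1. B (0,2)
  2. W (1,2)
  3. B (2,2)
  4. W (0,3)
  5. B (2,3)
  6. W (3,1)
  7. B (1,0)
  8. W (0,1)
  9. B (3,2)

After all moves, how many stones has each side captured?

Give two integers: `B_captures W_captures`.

Move 1: B@(0,2) -> caps B=0 W=0
Move 2: W@(1,2) -> caps B=0 W=0
Move 3: B@(2,2) -> caps B=0 W=0
Move 4: W@(0,3) -> caps B=0 W=0
Move 5: B@(2,3) -> caps B=0 W=0
Move 6: W@(3,1) -> caps B=0 W=0
Move 7: B@(1,0) -> caps B=0 W=0
Move 8: W@(0,1) -> caps B=0 W=1
Move 9: B@(3,2) -> caps B=0 W=1

Answer: 0 1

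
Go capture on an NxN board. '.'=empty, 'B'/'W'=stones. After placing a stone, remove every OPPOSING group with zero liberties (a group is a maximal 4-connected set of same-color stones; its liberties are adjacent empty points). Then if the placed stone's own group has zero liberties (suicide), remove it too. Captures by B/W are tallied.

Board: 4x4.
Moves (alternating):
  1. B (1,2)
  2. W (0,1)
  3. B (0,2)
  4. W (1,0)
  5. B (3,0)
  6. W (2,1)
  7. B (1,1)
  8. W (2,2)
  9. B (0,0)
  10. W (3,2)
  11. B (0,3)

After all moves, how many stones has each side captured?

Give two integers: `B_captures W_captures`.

Answer: 1 0

Derivation:
Move 1: B@(1,2) -> caps B=0 W=0
Move 2: W@(0,1) -> caps B=0 W=0
Move 3: B@(0,2) -> caps B=0 W=0
Move 4: W@(1,0) -> caps B=0 W=0
Move 5: B@(3,0) -> caps B=0 W=0
Move 6: W@(2,1) -> caps B=0 W=0
Move 7: B@(1,1) -> caps B=0 W=0
Move 8: W@(2,2) -> caps B=0 W=0
Move 9: B@(0,0) -> caps B=1 W=0
Move 10: W@(3,2) -> caps B=1 W=0
Move 11: B@(0,3) -> caps B=1 W=0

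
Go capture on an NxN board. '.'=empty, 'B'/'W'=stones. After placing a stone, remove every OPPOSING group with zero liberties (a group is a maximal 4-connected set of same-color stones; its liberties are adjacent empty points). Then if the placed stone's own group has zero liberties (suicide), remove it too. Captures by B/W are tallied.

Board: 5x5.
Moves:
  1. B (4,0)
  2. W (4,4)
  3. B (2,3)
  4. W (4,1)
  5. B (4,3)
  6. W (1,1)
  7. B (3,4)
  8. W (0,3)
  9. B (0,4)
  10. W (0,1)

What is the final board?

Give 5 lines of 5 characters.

Move 1: B@(4,0) -> caps B=0 W=0
Move 2: W@(4,4) -> caps B=0 W=0
Move 3: B@(2,3) -> caps B=0 W=0
Move 4: W@(4,1) -> caps B=0 W=0
Move 5: B@(4,3) -> caps B=0 W=0
Move 6: W@(1,1) -> caps B=0 W=0
Move 7: B@(3,4) -> caps B=1 W=0
Move 8: W@(0,3) -> caps B=1 W=0
Move 9: B@(0,4) -> caps B=1 W=0
Move 10: W@(0,1) -> caps B=1 W=0

Answer: .W.WB
.W...
...B.
....B
BW.B.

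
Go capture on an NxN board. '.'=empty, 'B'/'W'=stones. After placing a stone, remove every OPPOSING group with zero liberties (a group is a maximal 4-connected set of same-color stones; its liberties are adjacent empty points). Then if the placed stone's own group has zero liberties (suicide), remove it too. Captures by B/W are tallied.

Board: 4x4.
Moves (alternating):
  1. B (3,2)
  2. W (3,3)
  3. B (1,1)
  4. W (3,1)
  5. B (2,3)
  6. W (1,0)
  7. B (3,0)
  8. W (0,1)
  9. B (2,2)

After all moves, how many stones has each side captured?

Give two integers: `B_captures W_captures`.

Answer: 1 0

Derivation:
Move 1: B@(3,2) -> caps B=0 W=0
Move 2: W@(3,3) -> caps B=0 W=0
Move 3: B@(1,1) -> caps B=0 W=0
Move 4: W@(3,1) -> caps B=0 W=0
Move 5: B@(2,3) -> caps B=1 W=0
Move 6: W@(1,0) -> caps B=1 W=0
Move 7: B@(3,0) -> caps B=1 W=0
Move 8: W@(0,1) -> caps B=1 W=0
Move 9: B@(2,2) -> caps B=1 W=0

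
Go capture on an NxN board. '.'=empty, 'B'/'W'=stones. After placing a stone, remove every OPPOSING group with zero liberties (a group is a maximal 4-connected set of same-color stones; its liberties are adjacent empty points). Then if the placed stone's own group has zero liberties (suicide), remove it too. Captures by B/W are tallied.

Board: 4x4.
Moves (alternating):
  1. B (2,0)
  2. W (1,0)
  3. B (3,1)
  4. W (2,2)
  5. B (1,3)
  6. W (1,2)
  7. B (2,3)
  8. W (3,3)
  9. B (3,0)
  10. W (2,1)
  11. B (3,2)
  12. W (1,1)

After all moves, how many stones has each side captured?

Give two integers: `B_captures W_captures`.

Move 1: B@(2,0) -> caps B=0 W=0
Move 2: W@(1,0) -> caps B=0 W=0
Move 3: B@(3,1) -> caps B=0 W=0
Move 4: W@(2,2) -> caps B=0 W=0
Move 5: B@(1,3) -> caps B=0 W=0
Move 6: W@(1,2) -> caps B=0 W=0
Move 7: B@(2,3) -> caps B=0 W=0
Move 8: W@(3,3) -> caps B=0 W=0
Move 9: B@(3,0) -> caps B=0 W=0
Move 10: W@(2,1) -> caps B=0 W=0
Move 11: B@(3,2) -> caps B=1 W=0
Move 12: W@(1,1) -> caps B=1 W=0

Answer: 1 0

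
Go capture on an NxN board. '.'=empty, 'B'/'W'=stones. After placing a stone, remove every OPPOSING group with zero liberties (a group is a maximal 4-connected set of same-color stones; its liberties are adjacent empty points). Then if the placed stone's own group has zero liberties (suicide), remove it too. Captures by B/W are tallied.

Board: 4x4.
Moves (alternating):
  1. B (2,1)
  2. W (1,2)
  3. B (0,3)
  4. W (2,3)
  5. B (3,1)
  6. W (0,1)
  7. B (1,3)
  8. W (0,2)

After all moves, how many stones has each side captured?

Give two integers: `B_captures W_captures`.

Answer: 0 2

Derivation:
Move 1: B@(2,1) -> caps B=0 W=0
Move 2: W@(1,2) -> caps B=0 W=0
Move 3: B@(0,3) -> caps B=0 W=0
Move 4: W@(2,3) -> caps B=0 W=0
Move 5: B@(3,1) -> caps B=0 W=0
Move 6: W@(0,1) -> caps B=0 W=0
Move 7: B@(1,3) -> caps B=0 W=0
Move 8: W@(0,2) -> caps B=0 W=2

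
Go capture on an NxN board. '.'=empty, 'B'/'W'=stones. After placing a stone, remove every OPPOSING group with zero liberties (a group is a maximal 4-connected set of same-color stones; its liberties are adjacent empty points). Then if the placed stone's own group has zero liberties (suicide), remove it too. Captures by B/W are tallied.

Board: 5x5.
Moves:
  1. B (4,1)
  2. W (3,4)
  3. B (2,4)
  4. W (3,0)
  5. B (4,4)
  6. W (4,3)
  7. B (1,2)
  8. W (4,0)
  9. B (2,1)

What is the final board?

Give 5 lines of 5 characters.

Move 1: B@(4,1) -> caps B=0 W=0
Move 2: W@(3,4) -> caps B=0 W=0
Move 3: B@(2,4) -> caps B=0 W=0
Move 4: W@(3,0) -> caps B=0 W=0
Move 5: B@(4,4) -> caps B=0 W=0
Move 6: W@(4,3) -> caps B=0 W=1
Move 7: B@(1,2) -> caps B=0 W=1
Move 8: W@(4,0) -> caps B=0 W=1
Move 9: B@(2,1) -> caps B=0 W=1

Answer: .....
..B..
.B..B
W...W
WB.W.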